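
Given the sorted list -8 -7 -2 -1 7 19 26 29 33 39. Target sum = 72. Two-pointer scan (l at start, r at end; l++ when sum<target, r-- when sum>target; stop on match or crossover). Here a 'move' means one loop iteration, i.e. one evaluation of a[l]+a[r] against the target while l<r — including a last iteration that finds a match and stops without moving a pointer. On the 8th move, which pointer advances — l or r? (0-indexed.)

l

l=0 r=9: -8+39=31 <72, l++
l=1 r=9: -7+39=32 <72, l++
l=2 r=9: -2+39=37 <72, l++
l=3 r=9: -1+39=38 <72, l++
l=4 r=9: 7+39=46 <72, l++
l=5 r=9: 19+39=58 <72, l++
l=6 r=9: 26+39=65 <72, l++
l=7 r=9: 29+39=68 <72, l++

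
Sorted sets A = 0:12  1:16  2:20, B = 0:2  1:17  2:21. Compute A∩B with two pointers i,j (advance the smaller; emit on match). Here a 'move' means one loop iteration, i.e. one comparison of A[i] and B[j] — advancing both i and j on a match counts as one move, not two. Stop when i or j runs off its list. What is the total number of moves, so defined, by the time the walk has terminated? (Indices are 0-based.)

[i=0,j=0] 12>2 → j++
[i=0,j=1] 12<17 → i++
[i=1,j=1] 16<17 → i++
[i=2,j=1] 20>17 → j++
[i=2,j=2] 20<21 → i++

5 moves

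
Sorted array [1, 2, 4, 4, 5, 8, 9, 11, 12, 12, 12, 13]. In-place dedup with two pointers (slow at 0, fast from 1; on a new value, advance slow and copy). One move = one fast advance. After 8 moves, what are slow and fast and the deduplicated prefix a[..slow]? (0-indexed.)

(s=0,f=1) a[fast]=2≠a[slow]=1 write a[1]=2 → slow++,fast++
(s=1,f=2) a[fast]=4≠a[slow]=2 write a[2]=4 → slow++,fast++
(s=2,f=3) a[fast]=4=a[slow] dup → fast++
(s=2,f=4) a[fast]=5≠a[slow]=4 write a[3]=5 → slow++,fast++
(s=3,f=5) a[fast]=8≠a[slow]=5 write a[4]=8 → slow++,fast++
(s=4,f=6) a[fast]=9≠a[slow]=8 write a[5]=9 → slow++,fast++
(s=5,f=7) a[fast]=11≠a[slow]=9 write a[6]=11 → slow++,fast++
(s=6,f=8) a[fast]=12≠a[slow]=11 write a[7]=12 → slow++,fast++

slow=7, fast=9, prefix=[1, 2, 4, 5, 8, 9, 11, 12]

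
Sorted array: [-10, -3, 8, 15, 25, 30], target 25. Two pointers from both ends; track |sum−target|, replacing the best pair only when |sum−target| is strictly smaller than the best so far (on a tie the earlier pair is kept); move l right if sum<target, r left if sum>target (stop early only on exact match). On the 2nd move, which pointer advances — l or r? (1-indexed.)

r

l=1 r=6: -10+30=20 d=5 *, l++
l=2 r=6: -3+30=27 d=2 *, r--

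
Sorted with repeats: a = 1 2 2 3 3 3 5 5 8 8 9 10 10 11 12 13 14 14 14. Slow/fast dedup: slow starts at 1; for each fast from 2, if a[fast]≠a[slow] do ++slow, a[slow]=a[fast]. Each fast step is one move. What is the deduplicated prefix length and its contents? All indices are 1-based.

slow=1 fast=2: a[fast]=2≠a[slow]=1 write a[2]=2, slow++,fast++
slow=2 fast=3: a[fast]=2=a[slow] dup, fast++
slow=2 fast=4: a[fast]=3≠a[slow]=2 write a[3]=3, slow++,fast++
slow=3 fast=5: a[fast]=3=a[slow] dup, fast++
slow=3 fast=6: a[fast]=3=a[slow] dup, fast++
slow=3 fast=7: a[fast]=5≠a[slow]=3 write a[4]=5, slow++,fast++
slow=4 fast=8: a[fast]=5=a[slow] dup, fast++
slow=4 fast=9: a[fast]=8≠a[slow]=5 write a[5]=8, slow++,fast++
slow=5 fast=10: a[fast]=8=a[slow] dup, fast++
slow=5 fast=11: a[fast]=9≠a[slow]=8 write a[6]=9, slow++,fast++
slow=6 fast=12: a[fast]=10≠a[slow]=9 write a[7]=10, slow++,fast++
slow=7 fast=13: a[fast]=10=a[slow] dup, fast++
slow=7 fast=14: a[fast]=11≠a[slow]=10 write a[8]=11, slow++,fast++
slow=8 fast=15: a[fast]=12≠a[slow]=11 write a[9]=12, slow++,fast++
slow=9 fast=16: a[fast]=13≠a[slow]=12 write a[10]=13, slow++,fast++
slow=10 fast=17: a[fast]=14≠a[slow]=13 write a[11]=14, slow++,fast++
slow=11 fast=18: a[fast]=14=a[slow] dup, fast++
slow=11 fast=19: a[fast]=14=a[slow] dup, fast++

length 11; prefix = [1, 2, 3, 5, 8, 9, 10, 11, 12, 13, 14]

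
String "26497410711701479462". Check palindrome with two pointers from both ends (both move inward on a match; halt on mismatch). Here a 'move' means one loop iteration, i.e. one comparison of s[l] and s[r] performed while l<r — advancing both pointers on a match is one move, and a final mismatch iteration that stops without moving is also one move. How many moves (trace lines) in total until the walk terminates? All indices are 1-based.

l=1 r=20: '2'=='2', l++,r--
l=2 r=19: '6'=='6', l++,r--
l=3 r=18: '4'=='4', l++,r--
l=4 r=17: '9'=='9', l++,r--
l=5 r=16: '7'=='7', l++,r--
l=6 r=15: '4'=='4', l++,r--
l=7 r=14: '1'=='1', l++,r--
l=8 r=13: '0'=='0', l++,r--
l=9 r=12: '7'=='7', l++,r--
l=10 r=11: '1'=='1', l++,r--

10 moves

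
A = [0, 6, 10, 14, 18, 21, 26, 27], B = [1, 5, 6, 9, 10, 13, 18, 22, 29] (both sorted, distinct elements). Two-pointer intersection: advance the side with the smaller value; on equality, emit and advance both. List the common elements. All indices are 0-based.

intersection = [6, 10, 18]

[i=0,j=0] 0<1 → i++
[i=1,j=0] 6>1 → j++
[i=1,j=1] 6>5 → j++
[i=1,j=2] 6==6 emit → i++,j++
[i=2,j=3] 10>9 → j++
[i=2,j=4] 10==10 emit → i++,j++
[i=3,j=5] 14>13 → j++
[i=3,j=6] 14<18 → i++
[i=4,j=6] 18==18 emit → i++,j++
[i=5,j=7] 21<22 → i++
[i=6,j=7] 26>22 → j++
[i=6,j=8] 26<29 → i++
[i=7,j=8] 27<29 → i++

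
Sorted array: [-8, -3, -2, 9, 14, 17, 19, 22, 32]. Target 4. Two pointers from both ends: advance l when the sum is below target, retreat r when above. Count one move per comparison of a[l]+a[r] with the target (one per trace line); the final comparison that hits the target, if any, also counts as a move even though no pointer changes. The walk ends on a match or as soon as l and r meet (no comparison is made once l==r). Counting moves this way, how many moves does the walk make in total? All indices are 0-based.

l=0 r=8: -8+32=24 >4, r--
l=0 r=7: -8+22=14 >4, r--
l=0 r=6: -8+19=11 >4, r--
l=0 r=5: -8+17=9 >4, r--
l=0 r=4: -8+14=6 >4, r--
l=0 r=3: -8+9=1 <4, l++
l=1 r=3: -3+9=6 >4, r--
l=1 r=2: -3+-2=-5 <4, l++

8 moves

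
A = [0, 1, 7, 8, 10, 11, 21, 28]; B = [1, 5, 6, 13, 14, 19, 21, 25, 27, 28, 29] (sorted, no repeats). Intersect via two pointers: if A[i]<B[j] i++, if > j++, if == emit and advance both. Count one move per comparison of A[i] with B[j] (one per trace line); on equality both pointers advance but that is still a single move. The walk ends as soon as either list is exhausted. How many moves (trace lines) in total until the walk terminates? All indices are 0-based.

i=0 j=0: 0<1, i++
i=1 j=0: 1==1 emit, i++,j++
i=2 j=1: 7>5, j++
i=2 j=2: 7>6, j++
i=2 j=3: 7<13, i++
i=3 j=3: 8<13, i++
i=4 j=3: 10<13, i++
i=5 j=3: 11<13, i++
i=6 j=3: 21>13, j++
i=6 j=4: 21>14, j++
i=6 j=5: 21>19, j++
i=6 j=6: 21==21 emit, i++,j++
i=7 j=7: 28>25, j++
i=7 j=8: 28>27, j++
i=7 j=9: 28==28 emit, i++,j++

15 moves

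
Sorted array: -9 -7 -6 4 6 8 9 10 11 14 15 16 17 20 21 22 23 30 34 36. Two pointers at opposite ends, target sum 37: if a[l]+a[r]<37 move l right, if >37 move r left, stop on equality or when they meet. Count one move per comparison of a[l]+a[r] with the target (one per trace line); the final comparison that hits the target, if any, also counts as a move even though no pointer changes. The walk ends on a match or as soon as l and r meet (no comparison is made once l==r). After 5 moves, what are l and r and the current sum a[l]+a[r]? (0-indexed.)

l=0 r=19: -9+36=27 <37, l++
l=1 r=19: -7+36=29 <37, l++
l=2 r=19: -6+36=30 <37, l++
l=3 r=19: 4+36=40 >37, r--
l=3 r=18: 4+34=38 >37, r--

l=3, r=17, sum=34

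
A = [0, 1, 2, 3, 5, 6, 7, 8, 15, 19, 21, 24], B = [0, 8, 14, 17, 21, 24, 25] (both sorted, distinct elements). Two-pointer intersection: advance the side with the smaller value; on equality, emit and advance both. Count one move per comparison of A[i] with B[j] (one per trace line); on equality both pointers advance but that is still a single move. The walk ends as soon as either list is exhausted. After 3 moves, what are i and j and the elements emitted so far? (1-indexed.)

i=1 j=1: 0==0 emit, i++,j++
i=2 j=2: 1<8, i++
i=3 j=2: 2<8, i++

i=4, j=2, emitted=[0]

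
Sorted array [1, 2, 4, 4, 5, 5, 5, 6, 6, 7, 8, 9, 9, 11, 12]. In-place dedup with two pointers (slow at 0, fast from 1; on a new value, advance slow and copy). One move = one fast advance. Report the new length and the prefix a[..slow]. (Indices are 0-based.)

(s=0,f=1) a[fast]=2≠a[slow]=1 write a[1]=2 → slow++,fast++
(s=1,f=2) a[fast]=4≠a[slow]=2 write a[2]=4 → slow++,fast++
(s=2,f=3) a[fast]=4=a[slow] dup → fast++
(s=2,f=4) a[fast]=5≠a[slow]=4 write a[3]=5 → slow++,fast++
(s=3,f=5) a[fast]=5=a[slow] dup → fast++
(s=3,f=6) a[fast]=5=a[slow] dup → fast++
(s=3,f=7) a[fast]=6≠a[slow]=5 write a[4]=6 → slow++,fast++
(s=4,f=8) a[fast]=6=a[slow] dup → fast++
(s=4,f=9) a[fast]=7≠a[slow]=6 write a[5]=7 → slow++,fast++
(s=5,f=10) a[fast]=8≠a[slow]=7 write a[6]=8 → slow++,fast++
(s=6,f=11) a[fast]=9≠a[slow]=8 write a[7]=9 → slow++,fast++
(s=7,f=12) a[fast]=9=a[slow] dup → fast++
(s=7,f=13) a[fast]=11≠a[slow]=9 write a[8]=11 → slow++,fast++
(s=8,f=14) a[fast]=12≠a[slow]=11 write a[9]=12 → slow++,fast++

length 10; prefix = [1, 2, 4, 5, 6, 7, 8, 9, 11, 12]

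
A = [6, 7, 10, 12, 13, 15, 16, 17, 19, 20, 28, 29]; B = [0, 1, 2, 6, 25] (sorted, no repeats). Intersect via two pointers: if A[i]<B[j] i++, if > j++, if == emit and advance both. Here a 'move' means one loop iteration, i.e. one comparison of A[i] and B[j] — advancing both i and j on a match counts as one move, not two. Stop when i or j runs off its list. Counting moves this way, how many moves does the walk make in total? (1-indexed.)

i=1 j=1: 6>0, j++
i=1 j=2: 6>1, j++
i=1 j=3: 6>2, j++
i=1 j=4: 6==6 emit, i++,j++
i=2 j=5: 7<25, i++
i=3 j=5: 10<25, i++
i=4 j=5: 12<25, i++
i=5 j=5: 13<25, i++
i=6 j=5: 15<25, i++
i=7 j=5: 16<25, i++
i=8 j=5: 17<25, i++
i=9 j=5: 19<25, i++
i=10 j=5: 20<25, i++
i=11 j=5: 28>25, j++

14 moves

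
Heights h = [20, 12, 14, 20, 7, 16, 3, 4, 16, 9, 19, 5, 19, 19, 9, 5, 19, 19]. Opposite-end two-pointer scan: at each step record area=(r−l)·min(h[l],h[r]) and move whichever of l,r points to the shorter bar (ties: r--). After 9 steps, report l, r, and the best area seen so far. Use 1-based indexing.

[1,18] min(20,19)*17=323 best=323 * → r--
[1,17] min(20,19)*16=304 best=323 → r--
[1,16] min(20,5)*15=75 best=323 → r--
[1,15] min(20,9)*14=126 best=323 → r--
[1,14] min(20,19)*13=247 best=323 → r--
[1,13] min(20,19)*12=228 best=323 → r--
[1,12] min(20,5)*11=55 best=323 → r--
[1,11] min(20,19)*10=190 best=323 → r--
[1,10] min(20,9)*9=81 best=323 → r--

l=1, r=9, best area=323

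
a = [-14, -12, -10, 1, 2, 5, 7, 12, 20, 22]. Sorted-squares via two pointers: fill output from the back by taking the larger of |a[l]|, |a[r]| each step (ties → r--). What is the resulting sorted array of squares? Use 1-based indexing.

l=1 r=10: |-14|<=|22| out[10]=484, r--
l=1 r=9: |-14|<=|20| out[9]=400, r--
l=1 r=8: |-14|>|12| out[8]=196, l++
l=2 r=8: |-12|<=|12| out[7]=144, r--
l=2 r=7: |-12|>|7| out[6]=144, l++
l=3 r=7: |-10|>|7| out[5]=100, l++
l=4 r=7: |1|<=|7| out[4]=49, r--
l=4 r=6: |1|<=|5| out[3]=25, r--
l=4 r=5: |1|<=|2| out[2]=4, r--
l=4 r=4: |1|<=|1| out[1]=1, r--

[1, 4, 25, 49, 100, 144, 144, 196, 400, 484]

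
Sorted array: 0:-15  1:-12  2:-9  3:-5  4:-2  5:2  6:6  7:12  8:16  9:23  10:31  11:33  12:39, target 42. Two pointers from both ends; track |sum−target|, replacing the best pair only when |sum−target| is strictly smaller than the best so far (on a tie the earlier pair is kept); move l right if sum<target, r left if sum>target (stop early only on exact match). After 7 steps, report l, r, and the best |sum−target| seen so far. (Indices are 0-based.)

l=0 r=12: -15+39=24 d=18 *, l++
l=1 r=12: -12+39=27 d=15 *, l++
l=2 r=12: -9+39=30 d=12 *, l++
l=3 r=12: -5+39=34 d=8 *, l++
l=4 r=12: -2+39=37 d=5 *, l++
l=5 r=12: 2+39=41 d=1 *, l++
l=6 r=12: 6+39=45 d=3, r--

l=6, r=11, best |Δ|=1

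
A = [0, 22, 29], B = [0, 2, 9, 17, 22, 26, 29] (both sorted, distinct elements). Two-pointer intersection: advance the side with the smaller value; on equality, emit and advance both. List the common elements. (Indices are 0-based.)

intersection = [0, 22, 29]

[i=0,j=0] 0==0 emit → i++,j++
[i=1,j=1] 22>2 → j++
[i=1,j=2] 22>9 → j++
[i=1,j=3] 22>17 → j++
[i=1,j=4] 22==22 emit → i++,j++
[i=2,j=5] 29>26 → j++
[i=2,j=6] 29==29 emit → i++,j++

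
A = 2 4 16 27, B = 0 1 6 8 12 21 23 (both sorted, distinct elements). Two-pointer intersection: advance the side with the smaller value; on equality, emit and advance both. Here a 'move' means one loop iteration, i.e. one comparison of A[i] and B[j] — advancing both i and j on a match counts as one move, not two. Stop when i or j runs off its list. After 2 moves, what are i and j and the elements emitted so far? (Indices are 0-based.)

i=0 j=0: 2>0, j++
i=0 j=1: 2>1, j++

i=0, j=2, emitted=[]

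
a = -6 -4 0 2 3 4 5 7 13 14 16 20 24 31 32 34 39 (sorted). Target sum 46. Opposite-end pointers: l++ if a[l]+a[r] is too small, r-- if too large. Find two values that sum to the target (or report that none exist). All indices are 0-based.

[0,16] -6+39=33 <46 → l++
[1,16] -4+39=35 <46 → l++
[2,16] 0+39=39 <46 → l++
[3,16] 2+39=41 <46 → l++
[4,16] 3+39=42 <46 → l++
[5,16] 4+39=43 <46 → l++
[6,16] 5+39=44 <46 → l++
[7,16] 7+39=46 → found

(7, 39)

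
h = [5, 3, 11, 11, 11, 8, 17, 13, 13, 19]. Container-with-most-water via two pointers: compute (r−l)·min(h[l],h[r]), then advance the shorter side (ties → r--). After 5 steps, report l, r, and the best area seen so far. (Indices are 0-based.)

l=5, r=9, best area=77

[0,9] min(5,19)*9=45 best=45 * → l++
[1,9] min(3,19)*8=24 best=45 → l++
[2,9] min(11,19)*7=77 best=77 * → l++
[3,9] min(11,19)*6=66 best=77 → l++
[4,9] min(11,19)*5=55 best=77 → l++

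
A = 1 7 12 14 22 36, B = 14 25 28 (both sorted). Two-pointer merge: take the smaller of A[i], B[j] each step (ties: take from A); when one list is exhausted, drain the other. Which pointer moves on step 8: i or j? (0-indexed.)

j

[i=0,j=0] A[i]=1<=B[j]=14 take 1 → i++
[i=1,j=0] A[i]=7<=B[j]=14 take 7 → i++
[i=2,j=0] A[i]=12<=B[j]=14 take 12 → i++
[i=3,j=0] A[i]=14<=B[j]=14 take 14 → i++
[i=4,j=0] A[i]=22>B[j]=14 take 14 → j++
[i=4,j=1] A[i]=22<=B[j]=25 take 22 → i++
[i=5,j=1] A[i]=36>B[j]=25 take 25 → j++
[i=5,j=2] A[i]=36>B[j]=28 take 28 → j++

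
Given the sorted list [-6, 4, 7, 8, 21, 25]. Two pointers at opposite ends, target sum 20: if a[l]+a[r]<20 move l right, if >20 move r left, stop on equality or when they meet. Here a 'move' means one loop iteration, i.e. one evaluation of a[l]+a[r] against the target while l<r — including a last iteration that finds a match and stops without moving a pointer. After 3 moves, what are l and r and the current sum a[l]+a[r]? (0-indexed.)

l=1, r=3, sum=12

[0,5] -6+25=19 <20 → l++
[1,5] 4+25=29 >20 → r--
[1,4] 4+21=25 >20 → r--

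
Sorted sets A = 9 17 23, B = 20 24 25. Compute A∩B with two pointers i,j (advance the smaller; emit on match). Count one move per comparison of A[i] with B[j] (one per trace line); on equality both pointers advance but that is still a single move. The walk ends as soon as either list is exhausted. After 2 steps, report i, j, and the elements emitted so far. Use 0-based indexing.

i=2, j=0, emitted=[]

i=0 j=0: 9<20, i++
i=1 j=0: 17<20, i++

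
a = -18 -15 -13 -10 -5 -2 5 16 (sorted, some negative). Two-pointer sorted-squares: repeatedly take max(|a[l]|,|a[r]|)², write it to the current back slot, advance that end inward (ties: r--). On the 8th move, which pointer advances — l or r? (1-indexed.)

r

[1,8] |-18|>|16| out[8]=324 → l++
[2,8] |-15|<=|16| out[7]=256 → r--
[2,7] |-15|>|5| out[6]=225 → l++
[3,7] |-13|>|5| out[5]=169 → l++
[4,7] |-10|>|5| out[4]=100 → l++
[5,7] |-5|<=|5| out[3]=25 → r--
[5,6] |-5|>|-2| out[2]=25 → l++
[6,6] |-2|<=|-2| out[1]=4 → r--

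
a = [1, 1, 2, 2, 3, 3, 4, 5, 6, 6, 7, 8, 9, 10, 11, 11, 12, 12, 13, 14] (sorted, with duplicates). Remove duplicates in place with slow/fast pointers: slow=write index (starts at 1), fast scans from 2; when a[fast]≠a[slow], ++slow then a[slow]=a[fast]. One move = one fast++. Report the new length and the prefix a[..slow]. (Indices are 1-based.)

length 14; prefix = [1, 2, 3, 4, 5, 6, 7, 8, 9, 10, 11, 12, 13, 14]

(s=1,f=2) a[fast]=1=a[slow] dup → fast++
(s=1,f=3) a[fast]=2≠a[slow]=1 write a[2]=2 → slow++,fast++
(s=2,f=4) a[fast]=2=a[slow] dup → fast++
(s=2,f=5) a[fast]=3≠a[slow]=2 write a[3]=3 → slow++,fast++
(s=3,f=6) a[fast]=3=a[slow] dup → fast++
(s=3,f=7) a[fast]=4≠a[slow]=3 write a[4]=4 → slow++,fast++
(s=4,f=8) a[fast]=5≠a[slow]=4 write a[5]=5 → slow++,fast++
(s=5,f=9) a[fast]=6≠a[slow]=5 write a[6]=6 → slow++,fast++
(s=6,f=10) a[fast]=6=a[slow] dup → fast++
(s=6,f=11) a[fast]=7≠a[slow]=6 write a[7]=7 → slow++,fast++
(s=7,f=12) a[fast]=8≠a[slow]=7 write a[8]=8 → slow++,fast++
(s=8,f=13) a[fast]=9≠a[slow]=8 write a[9]=9 → slow++,fast++
(s=9,f=14) a[fast]=10≠a[slow]=9 write a[10]=10 → slow++,fast++
(s=10,f=15) a[fast]=11≠a[slow]=10 write a[11]=11 → slow++,fast++
(s=11,f=16) a[fast]=11=a[slow] dup → fast++
(s=11,f=17) a[fast]=12≠a[slow]=11 write a[12]=12 → slow++,fast++
(s=12,f=18) a[fast]=12=a[slow] dup → fast++
(s=12,f=19) a[fast]=13≠a[slow]=12 write a[13]=13 → slow++,fast++
(s=13,f=20) a[fast]=14≠a[slow]=13 write a[14]=14 → slow++,fast++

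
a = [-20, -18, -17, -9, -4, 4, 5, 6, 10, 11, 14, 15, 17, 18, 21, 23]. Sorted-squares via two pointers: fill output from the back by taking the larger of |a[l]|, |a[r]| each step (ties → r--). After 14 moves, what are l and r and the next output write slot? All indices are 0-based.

[0,15] |-20|<=|23| out[15]=529 → r--
[0,14] |-20|<=|21| out[14]=441 → r--
[0,13] |-20|>|18| out[13]=400 → l++
[1,13] |-18|<=|18| out[12]=324 → r--
[1,12] |-18|>|17| out[11]=324 → l++
[2,12] |-17|<=|17| out[10]=289 → r--
[2,11] |-17|>|15| out[9]=289 → l++
[3,11] |-9|<=|15| out[8]=225 → r--
[3,10] |-9|<=|14| out[7]=196 → r--
[3,9] |-9|<=|11| out[6]=121 → r--
[3,8] |-9|<=|10| out[5]=100 → r--
[3,7] |-9|>|6| out[4]=81 → l++
[4,7] |-4|<=|6| out[3]=36 → r--
[4,6] |-4|<=|5| out[2]=25 → r--

l=4, r=5, next write slot=1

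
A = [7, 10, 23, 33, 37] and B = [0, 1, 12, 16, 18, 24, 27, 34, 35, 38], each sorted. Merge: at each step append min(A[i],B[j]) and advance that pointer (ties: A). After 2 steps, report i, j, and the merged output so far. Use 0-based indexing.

i=0, j=2, merged so far=[0, 1]

[i=0,j=0] A[i]=7>B[j]=0 take 0 → j++
[i=0,j=1] A[i]=7>B[j]=1 take 1 → j++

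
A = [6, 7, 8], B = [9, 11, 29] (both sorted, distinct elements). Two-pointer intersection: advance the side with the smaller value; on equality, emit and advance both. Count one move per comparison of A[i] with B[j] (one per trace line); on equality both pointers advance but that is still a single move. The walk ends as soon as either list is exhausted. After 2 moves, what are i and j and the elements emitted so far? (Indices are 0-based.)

i=0 j=0: 6<9, i++
i=1 j=0: 7<9, i++

i=2, j=0, emitted=[]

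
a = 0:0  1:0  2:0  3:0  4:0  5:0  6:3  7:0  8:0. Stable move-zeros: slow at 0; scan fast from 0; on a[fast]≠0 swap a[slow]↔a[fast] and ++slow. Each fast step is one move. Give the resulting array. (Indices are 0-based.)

[3, 0, 0, 0, 0, 0, 0, 0, 0]

(s=0,f=0) a[fast]=0 → fast++
(s=0,f=1) a[fast]=0 → fast++
(s=0,f=2) a[fast]=0 → fast++
(s=0,f=3) a[fast]=0 → fast++
(s=0,f=4) a[fast]=0 → fast++
(s=0,f=5) a[fast]=0 → fast++
(s=0,f=6) a[fast]=3≠0 swap→a[0]=3 → slow++,fast++
(s=1,f=7) a[fast]=0 → fast++
(s=1,f=8) a[fast]=0 → fast++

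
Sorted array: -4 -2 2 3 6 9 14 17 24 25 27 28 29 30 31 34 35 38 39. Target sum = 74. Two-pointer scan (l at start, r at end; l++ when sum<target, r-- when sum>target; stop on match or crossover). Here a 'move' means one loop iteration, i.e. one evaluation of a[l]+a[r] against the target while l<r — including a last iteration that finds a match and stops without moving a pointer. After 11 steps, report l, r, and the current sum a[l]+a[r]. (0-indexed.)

l=11, r=18, sum=67

l=0 r=18: -4+39=35 <74, l++
l=1 r=18: -2+39=37 <74, l++
l=2 r=18: 2+39=41 <74, l++
l=3 r=18: 3+39=42 <74, l++
l=4 r=18: 6+39=45 <74, l++
l=5 r=18: 9+39=48 <74, l++
l=6 r=18: 14+39=53 <74, l++
l=7 r=18: 17+39=56 <74, l++
l=8 r=18: 24+39=63 <74, l++
l=9 r=18: 25+39=64 <74, l++
l=10 r=18: 27+39=66 <74, l++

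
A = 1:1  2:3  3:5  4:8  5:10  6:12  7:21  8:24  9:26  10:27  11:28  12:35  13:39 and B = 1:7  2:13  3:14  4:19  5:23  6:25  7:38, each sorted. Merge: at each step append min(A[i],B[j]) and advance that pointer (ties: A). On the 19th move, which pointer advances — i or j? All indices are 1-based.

i=1 j=1: A[i]=1<=B[j]=7 take 1, i++
i=2 j=1: A[i]=3<=B[j]=7 take 3, i++
i=3 j=1: A[i]=5<=B[j]=7 take 5, i++
i=4 j=1: A[i]=8>B[j]=7 take 7, j++
i=4 j=2: A[i]=8<=B[j]=13 take 8, i++
i=5 j=2: A[i]=10<=B[j]=13 take 10, i++
i=6 j=2: A[i]=12<=B[j]=13 take 12, i++
i=7 j=2: A[i]=21>B[j]=13 take 13, j++
i=7 j=3: A[i]=21>B[j]=14 take 14, j++
i=7 j=4: A[i]=21>B[j]=19 take 19, j++
i=7 j=5: A[i]=21<=B[j]=23 take 21, i++
i=8 j=5: A[i]=24>B[j]=23 take 23, j++
i=8 j=6: A[i]=24<=B[j]=25 take 24, i++
i=9 j=6: A[i]=26>B[j]=25 take 25, j++
i=9 j=7: A[i]=26<=B[j]=38 take 26, i++
i=10 j=7: A[i]=27<=B[j]=38 take 27, i++
i=11 j=7: A[i]=28<=B[j]=38 take 28, i++
i=12 j=7: A[i]=35<=B[j]=38 take 35, i++
i=13 j=7: A[i]=39>B[j]=38 take 38, j++

j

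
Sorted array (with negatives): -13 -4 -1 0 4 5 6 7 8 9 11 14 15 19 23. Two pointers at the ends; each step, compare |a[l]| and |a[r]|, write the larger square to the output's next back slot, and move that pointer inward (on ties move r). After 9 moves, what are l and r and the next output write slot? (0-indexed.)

l=0 r=14: |-13|<=|23| out[14]=529, r--
l=0 r=13: |-13|<=|19| out[13]=361, r--
l=0 r=12: |-13|<=|15| out[12]=225, r--
l=0 r=11: |-13|<=|14| out[11]=196, r--
l=0 r=10: |-13|>|11| out[10]=169, l++
l=1 r=10: |-4|<=|11| out[9]=121, r--
l=1 r=9: |-4|<=|9| out[8]=81, r--
l=1 r=8: |-4|<=|8| out[7]=64, r--
l=1 r=7: |-4|<=|7| out[6]=49, r--

l=1, r=6, next write slot=5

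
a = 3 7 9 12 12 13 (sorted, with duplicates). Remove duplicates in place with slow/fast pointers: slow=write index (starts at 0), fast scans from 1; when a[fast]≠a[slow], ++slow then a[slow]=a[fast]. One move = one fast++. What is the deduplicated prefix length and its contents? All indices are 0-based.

length 5; prefix = [3, 7, 9, 12, 13]

slow=0 fast=1: a[fast]=7≠a[slow]=3 write a[1]=7, slow++,fast++
slow=1 fast=2: a[fast]=9≠a[slow]=7 write a[2]=9, slow++,fast++
slow=2 fast=3: a[fast]=12≠a[slow]=9 write a[3]=12, slow++,fast++
slow=3 fast=4: a[fast]=12=a[slow] dup, fast++
slow=3 fast=5: a[fast]=13≠a[slow]=12 write a[4]=13, slow++,fast++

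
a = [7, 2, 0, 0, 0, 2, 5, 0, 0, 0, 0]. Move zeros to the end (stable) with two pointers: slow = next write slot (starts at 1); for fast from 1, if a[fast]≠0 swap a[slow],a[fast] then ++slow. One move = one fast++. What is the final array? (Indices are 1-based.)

[7, 2, 2, 5, 0, 0, 0, 0, 0, 0, 0]

(s=1,f=1) a[fast]=7≠0 swap→a[1]=7 → slow++,fast++
(s=2,f=2) a[fast]=2≠0 swap→a[2]=2 → slow++,fast++
(s=3,f=3) a[fast]=0 → fast++
(s=3,f=4) a[fast]=0 → fast++
(s=3,f=5) a[fast]=0 → fast++
(s=3,f=6) a[fast]=2≠0 swap→a[3]=2 → slow++,fast++
(s=4,f=7) a[fast]=5≠0 swap→a[4]=5 → slow++,fast++
(s=5,f=8) a[fast]=0 → fast++
(s=5,f=9) a[fast]=0 → fast++
(s=5,f=10) a[fast]=0 → fast++
(s=5,f=11) a[fast]=0 → fast++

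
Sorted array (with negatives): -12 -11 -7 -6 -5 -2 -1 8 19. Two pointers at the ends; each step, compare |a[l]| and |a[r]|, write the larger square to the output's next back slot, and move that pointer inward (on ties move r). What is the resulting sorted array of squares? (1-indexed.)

[1, 4, 25, 36, 49, 64, 121, 144, 361]

[1,9] |-12|<=|19| out[9]=361 → r--
[1,8] |-12|>|8| out[8]=144 → l++
[2,8] |-11|>|8| out[7]=121 → l++
[3,8] |-7|<=|8| out[6]=64 → r--
[3,7] |-7|>|-1| out[5]=49 → l++
[4,7] |-6|>|-1| out[4]=36 → l++
[5,7] |-5|>|-1| out[3]=25 → l++
[6,7] |-2|>|-1| out[2]=4 → l++
[7,7] |-1|<=|-1| out[1]=1 → r--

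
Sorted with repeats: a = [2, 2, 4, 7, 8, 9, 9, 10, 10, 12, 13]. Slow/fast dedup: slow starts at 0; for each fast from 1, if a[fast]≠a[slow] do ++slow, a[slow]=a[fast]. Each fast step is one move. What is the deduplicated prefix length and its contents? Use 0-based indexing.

length 8; prefix = [2, 4, 7, 8, 9, 10, 12, 13]

slow=0 fast=1: a[fast]=2=a[slow] dup, fast++
slow=0 fast=2: a[fast]=4≠a[slow]=2 write a[1]=4, slow++,fast++
slow=1 fast=3: a[fast]=7≠a[slow]=4 write a[2]=7, slow++,fast++
slow=2 fast=4: a[fast]=8≠a[slow]=7 write a[3]=8, slow++,fast++
slow=3 fast=5: a[fast]=9≠a[slow]=8 write a[4]=9, slow++,fast++
slow=4 fast=6: a[fast]=9=a[slow] dup, fast++
slow=4 fast=7: a[fast]=10≠a[slow]=9 write a[5]=10, slow++,fast++
slow=5 fast=8: a[fast]=10=a[slow] dup, fast++
slow=5 fast=9: a[fast]=12≠a[slow]=10 write a[6]=12, slow++,fast++
slow=6 fast=10: a[fast]=13≠a[slow]=12 write a[7]=13, slow++,fast++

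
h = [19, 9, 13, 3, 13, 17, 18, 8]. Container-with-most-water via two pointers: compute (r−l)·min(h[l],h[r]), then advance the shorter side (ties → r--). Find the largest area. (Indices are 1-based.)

max area = 108

[1,8] min(19,8)*7=56 best=56 * → r--
[1,7] min(19,18)*6=108 best=108 * → r--
[1,6] min(19,17)*5=85 best=108 → r--
[1,5] min(19,13)*4=52 best=108 → r--
[1,4] min(19,3)*3=9 best=108 → r--
[1,3] min(19,13)*2=26 best=108 → r--
[1,2] min(19,9)*1=9 best=108 → r--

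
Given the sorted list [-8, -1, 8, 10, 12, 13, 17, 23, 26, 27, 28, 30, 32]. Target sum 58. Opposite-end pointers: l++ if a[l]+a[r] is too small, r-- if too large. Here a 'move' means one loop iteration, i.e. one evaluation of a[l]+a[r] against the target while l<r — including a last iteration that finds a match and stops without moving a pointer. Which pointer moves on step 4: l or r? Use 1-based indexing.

l

l=1 r=13: -8+32=24 <58, l++
l=2 r=13: -1+32=31 <58, l++
l=3 r=13: 8+32=40 <58, l++
l=4 r=13: 10+32=42 <58, l++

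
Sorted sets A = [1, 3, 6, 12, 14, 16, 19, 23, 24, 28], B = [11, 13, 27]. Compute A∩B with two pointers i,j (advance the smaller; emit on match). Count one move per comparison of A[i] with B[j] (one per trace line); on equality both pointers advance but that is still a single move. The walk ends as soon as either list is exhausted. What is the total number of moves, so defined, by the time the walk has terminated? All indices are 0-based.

[i=0,j=0] 1<11 → i++
[i=1,j=0] 3<11 → i++
[i=2,j=0] 6<11 → i++
[i=3,j=0] 12>11 → j++
[i=3,j=1] 12<13 → i++
[i=4,j=1] 14>13 → j++
[i=4,j=2] 14<27 → i++
[i=5,j=2] 16<27 → i++
[i=6,j=2] 19<27 → i++
[i=7,j=2] 23<27 → i++
[i=8,j=2] 24<27 → i++
[i=9,j=2] 28>27 → j++

12 moves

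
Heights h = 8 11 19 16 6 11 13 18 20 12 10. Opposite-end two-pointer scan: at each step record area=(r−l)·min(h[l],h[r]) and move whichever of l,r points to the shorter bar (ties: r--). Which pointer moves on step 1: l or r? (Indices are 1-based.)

l

[1,11] min(8,10)*10=80 best=80 * → l++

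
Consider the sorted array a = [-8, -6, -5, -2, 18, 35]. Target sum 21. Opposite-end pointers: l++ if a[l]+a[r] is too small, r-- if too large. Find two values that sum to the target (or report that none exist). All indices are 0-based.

no pair

[0,5] -8+35=27 >21 → r--
[0,4] -8+18=10 <21 → l++
[1,4] -6+18=12 <21 → l++
[2,4] -5+18=13 <21 → l++
[3,4] -2+18=16 <21 → l++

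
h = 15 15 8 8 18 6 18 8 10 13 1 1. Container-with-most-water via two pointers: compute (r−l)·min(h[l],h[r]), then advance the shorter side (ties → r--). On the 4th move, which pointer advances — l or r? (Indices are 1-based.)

r

l=1 r=12: min(15,1)*11=11 best=11 *, r--
l=1 r=11: min(15,1)*10=10 best=11, r--
l=1 r=10: min(15,13)*9=117 best=117 *, r--
l=1 r=9: min(15,10)*8=80 best=117, r--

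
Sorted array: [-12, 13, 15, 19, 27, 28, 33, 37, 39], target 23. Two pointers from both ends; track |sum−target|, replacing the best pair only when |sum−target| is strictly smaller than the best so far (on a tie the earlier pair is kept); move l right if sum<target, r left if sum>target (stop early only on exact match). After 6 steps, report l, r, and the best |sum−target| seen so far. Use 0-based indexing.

l=1, r=3, best |Δ|=2

l=0 r=8: -12+39=27 d=4 *, r--
l=0 r=7: -12+37=25 d=2 *, r--
l=0 r=6: -12+33=21 d=2, l++
l=1 r=6: 13+33=46 d=23, r--
l=1 r=5: 13+28=41 d=18, r--
l=1 r=4: 13+27=40 d=17, r--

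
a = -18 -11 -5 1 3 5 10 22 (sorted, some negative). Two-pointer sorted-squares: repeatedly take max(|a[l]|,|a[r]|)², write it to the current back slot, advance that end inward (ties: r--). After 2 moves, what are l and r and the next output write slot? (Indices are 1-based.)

l=2, r=7, next write slot=6

l=1 r=8: |-18|<=|22| out[8]=484, r--
l=1 r=7: |-18|>|10| out[7]=324, l++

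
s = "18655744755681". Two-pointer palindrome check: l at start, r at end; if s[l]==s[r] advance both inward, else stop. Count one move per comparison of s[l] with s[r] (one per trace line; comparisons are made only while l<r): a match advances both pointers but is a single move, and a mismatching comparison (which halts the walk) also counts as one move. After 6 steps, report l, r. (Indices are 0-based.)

l=6, r=7

[0,13] '1'=='1' → l++,r--
[1,12] '8'=='8' → l++,r--
[2,11] '6'=='6' → l++,r--
[3,10] '5'=='5' → l++,r--
[4,9] '5'=='5' → l++,r--
[5,8] '7'=='7' → l++,r--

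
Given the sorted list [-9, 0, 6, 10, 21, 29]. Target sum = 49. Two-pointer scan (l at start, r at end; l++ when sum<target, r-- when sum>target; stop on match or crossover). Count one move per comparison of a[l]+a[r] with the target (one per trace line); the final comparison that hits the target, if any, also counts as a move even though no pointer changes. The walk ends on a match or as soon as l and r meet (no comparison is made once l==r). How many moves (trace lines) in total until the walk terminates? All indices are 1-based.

5 moves

[1,6] -9+29=20 <49 → l++
[2,6] 0+29=29 <49 → l++
[3,6] 6+29=35 <49 → l++
[4,6] 10+29=39 <49 → l++
[5,6] 21+29=50 >49 → r--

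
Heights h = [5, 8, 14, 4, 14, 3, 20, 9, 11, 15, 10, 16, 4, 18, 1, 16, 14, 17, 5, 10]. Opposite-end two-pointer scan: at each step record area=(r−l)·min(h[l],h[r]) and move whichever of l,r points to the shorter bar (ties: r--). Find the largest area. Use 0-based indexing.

max area = 210

[0,19] min(5,10)*19=95 best=95 * → l++
[1,19] min(8,10)*18=144 best=144 * → l++
[2,19] min(14,10)*17=170 best=170 * → r--
[2,18] min(14,5)*16=80 best=170 → r--
[2,17] min(14,17)*15=210 best=210 * → l++
[3,17] min(4,17)*14=56 best=210 → l++
[4,17] min(14,17)*13=182 best=210 → l++
[5,17] min(3,17)*12=36 best=210 → l++
[6,17] min(20,17)*11=187 best=210 → r--
[6,16] min(20,14)*10=140 best=210 → r--
[6,15] min(20,16)*9=144 best=210 → r--
[6,14] min(20,1)*8=8 best=210 → r--
[6,13] min(20,18)*7=126 best=210 → r--
[6,12] min(20,4)*6=24 best=210 → r--
[6,11] min(20,16)*5=80 best=210 → r--
[6,10] min(20,10)*4=40 best=210 → r--
[6,9] min(20,15)*3=45 best=210 → r--
[6,8] min(20,11)*2=22 best=210 → r--
[6,7] min(20,9)*1=9 best=210 → r--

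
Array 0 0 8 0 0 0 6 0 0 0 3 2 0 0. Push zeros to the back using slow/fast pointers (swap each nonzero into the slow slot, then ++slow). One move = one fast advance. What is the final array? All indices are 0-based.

slow=0 fast=0: a[fast]=0, fast++
slow=0 fast=1: a[fast]=0, fast++
slow=0 fast=2: a[fast]=8≠0 swap→a[0]=8, slow++,fast++
slow=1 fast=3: a[fast]=0, fast++
slow=1 fast=4: a[fast]=0, fast++
slow=1 fast=5: a[fast]=0, fast++
slow=1 fast=6: a[fast]=6≠0 swap→a[1]=6, slow++,fast++
slow=2 fast=7: a[fast]=0, fast++
slow=2 fast=8: a[fast]=0, fast++
slow=2 fast=9: a[fast]=0, fast++
slow=2 fast=10: a[fast]=3≠0 swap→a[2]=3, slow++,fast++
slow=3 fast=11: a[fast]=2≠0 swap→a[3]=2, slow++,fast++
slow=4 fast=12: a[fast]=0, fast++
slow=4 fast=13: a[fast]=0, fast++

[8, 6, 3, 2, 0, 0, 0, 0, 0, 0, 0, 0, 0, 0]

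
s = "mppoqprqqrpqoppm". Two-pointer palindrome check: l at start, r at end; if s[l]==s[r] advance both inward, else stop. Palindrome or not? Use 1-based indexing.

palindrome

l=1 r=16: 'm'=='m', l++,r--
l=2 r=15: 'p'=='p', l++,r--
l=3 r=14: 'p'=='p', l++,r--
l=4 r=13: 'o'=='o', l++,r--
l=5 r=12: 'q'=='q', l++,r--
l=6 r=11: 'p'=='p', l++,r--
l=7 r=10: 'r'=='r', l++,r--
l=8 r=9: 'q'=='q', l++,r--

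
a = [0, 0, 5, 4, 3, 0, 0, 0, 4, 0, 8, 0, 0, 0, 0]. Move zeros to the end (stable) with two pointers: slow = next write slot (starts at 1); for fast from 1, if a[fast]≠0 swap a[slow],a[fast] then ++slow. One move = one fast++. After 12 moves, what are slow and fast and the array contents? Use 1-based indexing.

slow=6, fast=13, a=[5, 4, 3, 4, 8, 0, 0, 0, 0, 0, 0, 0, 0, 0, 0]

(s=1,f=1) a[fast]=0 → fast++
(s=1,f=2) a[fast]=0 → fast++
(s=1,f=3) a[fast]=5≠0 swap→a[1]=5 → slow++,fast++
(s=2,f=4) a[fast]=4≠0 swap→a[2]=4 → slow++,fast++
(s=3,f=5) a[fast]=3≠0 swap→a[3]=3 → slow++,fast++
(s=4,f=6) a[fast]=0 → fast++
(s=4,f=7) a[fast]=0 → fast++
(s=4,f=8) a[fast]=0 → fast++
(s=4,f=9) a[fast]=4≠0 swap→a[4]=4 → slow++,fast++
(s=5,f=10) a[fast]=0 → fast++
(s=5,f=11) a[fast]=8≠0 swap→a[5]=8 → slow++,fast++
(s=6,f=12) a[fast]=0 → fast++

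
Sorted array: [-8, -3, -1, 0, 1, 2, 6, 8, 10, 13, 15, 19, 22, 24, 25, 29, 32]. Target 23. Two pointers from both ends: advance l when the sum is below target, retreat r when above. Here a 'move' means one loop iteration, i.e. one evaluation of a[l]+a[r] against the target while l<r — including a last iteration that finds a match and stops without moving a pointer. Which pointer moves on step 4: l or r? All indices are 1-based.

l

l=1 r=17: -8+32=24 >23, r--
l=1 r=16: -8+29=21 <23, l++
l=2 r=16: -3+29=26 >23, r--
l=2 r=15: -3+25=22 <23, l++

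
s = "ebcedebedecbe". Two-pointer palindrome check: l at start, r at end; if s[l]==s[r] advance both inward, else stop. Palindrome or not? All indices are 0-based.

[0,12] 'e'=='e' → l++,r--
[1,11] 'b'=='b' → l++,r--
[2,10] 'c'=='c' → l++,r--
[3,9] 'e'=='e' → l++,r--
[4,8] 'd'=='d' → l++,r--
[5,7] 'e'=='e' → l++,r--

palindrome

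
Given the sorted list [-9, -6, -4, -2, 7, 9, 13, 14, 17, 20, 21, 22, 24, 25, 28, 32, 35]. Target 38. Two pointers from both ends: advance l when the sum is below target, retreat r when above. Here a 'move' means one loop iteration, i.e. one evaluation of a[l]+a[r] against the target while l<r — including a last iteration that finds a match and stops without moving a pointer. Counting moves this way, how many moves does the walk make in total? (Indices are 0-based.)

l=0 r=16: -9+35=26 <38, l++
l=1 r=16: -6+35=29 <38, l++
l=2 r=16: -4+35=31 <38, l++
l=3 r=16: -2+35=33 <38, l++
l=4 r=16: 7+35=42 >38, r--
l=4 r=15: 7+32=39 >38, r--
l=4 r=14: 7+28=35 <38, l++
l=5 r=14: 9+28=37 <38, l++
l=6 r=14: 13+28=41 >38, r--
l=6 r=13: 13+25=38, found

10 moves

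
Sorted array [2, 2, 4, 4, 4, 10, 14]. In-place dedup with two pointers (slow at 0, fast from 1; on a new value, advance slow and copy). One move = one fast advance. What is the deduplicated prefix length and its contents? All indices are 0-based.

length 4; prefix = [2, 4, 10, 14]

(s=0,f=1) a[fast]=2=a[slow] dup → fast++
(s=0,f=2) a[fast]=4≠a[slow]=2 write a[1]=4 → slow++,fast++
(s=1,f=3) a[fast]=4=a[slow] dup → fast++
(s=1,f=4) a[fast]=4=a[slow] dup → fast++
(s=1,f=5) a[fast]=10≠a[slow]=4 write a[2]=10 → slow++,fast++
(s=2,f=6) a[fast]=14≠a[slow]=10 write a[3]=14 → slow++,fast++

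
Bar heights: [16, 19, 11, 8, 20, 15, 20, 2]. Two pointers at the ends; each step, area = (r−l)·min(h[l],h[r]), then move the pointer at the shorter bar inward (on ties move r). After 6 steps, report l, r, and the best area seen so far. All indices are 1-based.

l=1 r=8: min(16,2)*7=14 best=14 *, r--
l=1 r=7: min(16,20)*6=96 best=96 *, l++
l=2 r=7: min(19,20)*5=95 best=96, l++
l=3 r=7: min(11,20)*4=44 best=96, l++
l=4 r=7: min(8,20)*3=24 best=96, l++
l=5 r=7: min(20,20)*2=40 best=96, r--

l=5, r=6, best area=96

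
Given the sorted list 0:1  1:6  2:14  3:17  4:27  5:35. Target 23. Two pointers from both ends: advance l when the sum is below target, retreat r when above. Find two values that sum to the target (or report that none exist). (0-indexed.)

(6, 17)

[0,5] 1+35=36 >23 → r--
[0,4] 1+27=28 >23 → r--
[0,3] 1+17=18 <23 → l++
[1,3] 6+17=23 → found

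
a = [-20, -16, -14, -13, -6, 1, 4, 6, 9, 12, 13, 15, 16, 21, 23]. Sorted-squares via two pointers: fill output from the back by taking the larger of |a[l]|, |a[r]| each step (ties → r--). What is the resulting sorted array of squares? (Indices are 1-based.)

[1, 16, 36, 36, 81, 144, 169, 169, 196, 225, 256, 256, 400, 441, 529]

[1,15] |-20|<=|23| out[15]=529 → r--
[1,14] |-20|<=|21| out[14]=441 → r--
[1,13] |-20|>|16| out[13]=400 → l++
[2,13] |-16|<=|16| out[12]=256 → r--
[2,12] |-16|>|15| out[11]=256 → l++
[3,12] |-14|<=|15| out[10]=225 → r--
[3,11] |-14|>|13| out[9]=196 → l++
[4,11] |-13|<=|13| out[8]=169 → r--
[4,10] |-13|>|12| out[7]=169 → l++
[5,10] |-6|<=|12| out[6]=144 → r--
[5,9] |-6|<=|9| out[5]=81 → r--
[5,8] |-6|<=|6| out[4]=36 → r--
[5,7] |-6|>|4| out[3]=36 → l++
[6,7] |1|<=|4| out[2]=16 → r--
[6,6] |1|<=|1| out[1]=1 → r--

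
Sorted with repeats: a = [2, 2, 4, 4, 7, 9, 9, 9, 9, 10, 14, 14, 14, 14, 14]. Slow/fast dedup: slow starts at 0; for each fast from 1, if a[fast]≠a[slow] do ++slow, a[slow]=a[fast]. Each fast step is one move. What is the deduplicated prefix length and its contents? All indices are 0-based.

length 6; prefix = [2, 4, 7, 9, 10, 14]

(s=0,f=1) a[fast]=2=a[slow] dup → fast++
(s=0,f=2) a[fast]=4≠a[slow]=2 write a[1]=4 → slow++,fast++
(s=1,f=3) a[fast]=4=a[slow] dup → fast++
(s=1,f=4) a[fast]=7≠a[slow]=4 write a[2]=7 → slow++,fast++
(s=2,f=5) a[fast]=9≠a[slow]=7 write a[3]=9 → slow++,fast++
(s=3,f=6) a[fast]=9=a[slow] dup → fast++
(s=3,f=7) a[fast]=9=a[slow] dup → fast++
(s=3,f=8) a[fast]=9=a[slow] dup → fast++
(s=3,f=9) a[fast]=10≠a[slow]=9 write a[4]=10 → slow++,fast++
(s=4,f=10) a[fast]=14≠a[slow]=10 write a[5]=14 → slow++,fast++
(s=5,f=11) a[fast]=14=a[slow] dup → fast++
(s=5,f=12) a[fast]=14=a[slow] dup → fast++
(s=5,f=13) a[fast]=14=a[slow] dup → fast++
(s=5,f=14) a[fast]=14=a[slow] dup → fast++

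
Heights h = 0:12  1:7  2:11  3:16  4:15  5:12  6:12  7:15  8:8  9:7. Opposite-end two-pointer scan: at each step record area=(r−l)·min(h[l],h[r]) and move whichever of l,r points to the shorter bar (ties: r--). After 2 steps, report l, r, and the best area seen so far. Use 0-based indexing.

l=0 r=9: min(12,7)*9=63 best=63 *, r--
l=0 r=8: min(12,8)*8=64 best=64 *, r--

l=0, r=7, best area=64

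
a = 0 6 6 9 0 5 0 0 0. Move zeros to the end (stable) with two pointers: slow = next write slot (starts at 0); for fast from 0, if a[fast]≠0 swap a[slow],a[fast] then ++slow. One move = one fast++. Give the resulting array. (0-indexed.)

[6, 6, 9, 5, 0, 0, 0, 0, 0]

(s=0,f=0) a[fast]=0 → fast++
(s=0,f=1) a[fast]=6≠0 swap→a[0]=6 → slow++,fast++
(s=1,f=2) a[fast]=6≠0 swap→a[1]=6 → slow++,fast++
(s=2,f=3) a[fast]=9≠0 swap→a[2]=9 → slow++,fast++
(s=3,f=4) a[fast]=0 → fast++
(s=3,f=5) a[fast]=5≠0 swap→a[3]=5 → slow++,fast++
(s=4,f=6) a[fast]=0 → fast++
(s=4,f=7) a[fast]=0 → fast++
(s=4,f=8) a[fast]=0 → fast++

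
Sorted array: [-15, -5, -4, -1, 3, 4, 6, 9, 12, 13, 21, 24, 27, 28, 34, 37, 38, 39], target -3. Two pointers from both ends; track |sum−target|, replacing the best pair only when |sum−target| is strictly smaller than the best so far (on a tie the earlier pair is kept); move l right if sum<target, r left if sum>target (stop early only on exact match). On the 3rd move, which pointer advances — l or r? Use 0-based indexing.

r

[0,17] -15+39=24 d=27 * → r--
[0,16] -15+38=23 d=26 * → r--
[0,15] -15+37=22 d=25 * → r--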